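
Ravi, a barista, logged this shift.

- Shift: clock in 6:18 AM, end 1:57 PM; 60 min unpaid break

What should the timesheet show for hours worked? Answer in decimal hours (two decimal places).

6.65 hours

Shift: 6:18 AM–1:57 PM = 7 h 39 min; less 60 min break → 6 h 39 min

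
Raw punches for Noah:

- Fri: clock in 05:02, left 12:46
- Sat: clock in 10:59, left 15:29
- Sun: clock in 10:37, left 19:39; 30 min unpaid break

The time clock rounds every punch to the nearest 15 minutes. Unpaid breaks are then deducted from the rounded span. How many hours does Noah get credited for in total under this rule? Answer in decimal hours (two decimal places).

21.00 hours

Fri: in 05:02→05:00, out 12:46→12:45; 7 h 45 min
Sat: in 10:59→11:00, out 15:29→15:30; 4 h 30 min
Sun: in 10:37→10:30, out 19:39→19:45; 9 h 15 min − 30 min = 8 h 45 min
Total credited: 21 h 0 min.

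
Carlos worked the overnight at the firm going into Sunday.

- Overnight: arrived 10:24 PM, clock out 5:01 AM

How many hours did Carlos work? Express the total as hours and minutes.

Overnight: 10:24 PM → midnight = 1 h 36 min; midnight → 5:01 AM = 5 h 1 min; span 6 h 37 min

6 h 37 min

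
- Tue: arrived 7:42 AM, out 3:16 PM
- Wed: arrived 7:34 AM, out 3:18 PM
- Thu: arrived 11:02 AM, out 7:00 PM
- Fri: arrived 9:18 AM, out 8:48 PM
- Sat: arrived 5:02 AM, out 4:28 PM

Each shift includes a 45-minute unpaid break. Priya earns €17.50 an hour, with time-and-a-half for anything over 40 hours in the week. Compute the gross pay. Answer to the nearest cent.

Tue: 7:42 AM–3:16 PM = 7 h 34 min; less 45 min break → 6 h 49 min
Wed: 7:34 AM–3:18 PM = 7 h 44 min; less 45 min break → 6 h 59 min
Thu: 11:02 AM–7:00 PM = 7 h 58 min; less 45 min break → 7 h 13 min
Fri: 9:18 AM–8:48 PM = 11 h 30 min; less 45 min break → 10 h 45 min
Sat: 5:02 AM–4:28 PM = 11 h 26 min; less 45 min break → 10 h 41 min
Total worked: 42 h 27 min = 2547 min.
Regular 40 h 0 min = 2400 min at €17.50/h; overtime 2 h 27 min = 147 min at €26.25/h.
Pay = (2400 × €17.50 + 147 × €26.25) ÷ 60 = €764.31.

€764.31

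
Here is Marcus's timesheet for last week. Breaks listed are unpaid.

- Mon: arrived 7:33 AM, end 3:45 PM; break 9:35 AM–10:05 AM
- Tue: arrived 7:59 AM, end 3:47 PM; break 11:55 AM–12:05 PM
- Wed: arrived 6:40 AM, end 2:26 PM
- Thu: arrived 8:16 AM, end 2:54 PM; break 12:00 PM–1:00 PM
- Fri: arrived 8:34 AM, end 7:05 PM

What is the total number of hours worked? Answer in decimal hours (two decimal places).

39.25 hours

Mon: 7:33 AM–3:45 PM = 8 h 12 min; less 30 min break → 7 h 42 min
Tue: 7:59 AM–3:47 PM = 7 h 48 min; less 10 min break → 7 h 38 min
Wed: 6:40 AM–2:26 PM = 7 h 46 min
Thu: 8:16 AM–2:54 PM = 6 h 38 min; less 60 min break → 5 h 38 min
Fri: 8:34 AM–7:05 PM = 10 h 31 min
Total: 7 h 42 min + 7 h 38 min + 7 h 46 min + 5 h 38 min + 10 h 31 min = 39 h 15 min.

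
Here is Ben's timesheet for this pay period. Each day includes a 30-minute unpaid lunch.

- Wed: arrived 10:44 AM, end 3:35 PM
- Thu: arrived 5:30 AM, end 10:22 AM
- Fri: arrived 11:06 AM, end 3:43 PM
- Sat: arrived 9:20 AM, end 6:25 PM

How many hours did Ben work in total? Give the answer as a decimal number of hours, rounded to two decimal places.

Wed: 10:44 AM–3:35 PM = 4 h 51 min; less 30 min break → 4 h 21 min
Thu: 5:30 AM–10:22 AM = 4 h 52 min; less 30 min break → 4 h 22 min
Fri: 11:06 AM–3:43 PM = 4 h 37 min; less 30 min break → 4 h 7 min
Sat: 9:20 AM–6:25 PM = 9 h 5 min; less 30 min break → 8 h 35 min
Total: 4 h 21 min + 4 h 22 min + 4 h 7 min + 8 h 35 min = 21 h 25 min.

21.42 hours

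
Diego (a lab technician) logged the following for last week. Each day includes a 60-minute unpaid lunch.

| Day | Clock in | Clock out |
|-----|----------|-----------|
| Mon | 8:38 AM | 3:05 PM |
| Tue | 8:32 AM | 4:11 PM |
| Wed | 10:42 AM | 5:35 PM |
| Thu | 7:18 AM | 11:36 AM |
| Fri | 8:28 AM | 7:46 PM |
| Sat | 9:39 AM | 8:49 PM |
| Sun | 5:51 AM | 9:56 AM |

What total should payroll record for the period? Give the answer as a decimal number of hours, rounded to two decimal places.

44.83 hours

Mon: 8:38 AM–3:05 PM = 6 h 27 min; less 60 min break → 5 h 27 min
Tue: 8:32 AM–4:11 PM = 7 h 39 min; less 60 min break → 6 h 39 min
Wed: 10:42 AM–5:35 PM = 6 h 53 min; less 60 min break → 5 h 53 min
Thu: 7:18 AM–11:36 AM = 4 h 18 min; less 60 min break → 3 h 18 min
Fri: 8:28 AM–7:46 PM = 11 h 18 min; less 60 min break → 10 h 18 min
Sat: 9:39 AM–8:49 PM = 11 h 10 min; less 60 min break → 10 h 10 min
Sun: 5:51 AM–9:56 AM = 4 h 5 min; less 60 min break → 3 h 5 min
Total: 5 h 27 min + 6 h 39 min + 5 h 53 min + 3 h 18 min + 10 h 18 min + 10 h 10 min + 3 h 5 min = 44 h 50 min.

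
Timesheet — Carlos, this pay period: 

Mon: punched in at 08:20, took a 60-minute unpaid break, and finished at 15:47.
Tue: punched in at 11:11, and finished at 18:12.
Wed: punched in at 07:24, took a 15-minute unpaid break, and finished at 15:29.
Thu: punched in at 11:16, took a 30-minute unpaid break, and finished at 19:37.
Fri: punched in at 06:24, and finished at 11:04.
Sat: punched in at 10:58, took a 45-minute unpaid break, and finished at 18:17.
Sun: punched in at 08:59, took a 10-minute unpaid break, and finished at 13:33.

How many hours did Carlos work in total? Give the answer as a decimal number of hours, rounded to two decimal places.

Mon: 08:20–15:47 = 7 h 27 min; less 60 min break → 6 h 27 min
Tue: 11:11–18:12 = 7 h 1 min
Wed: 07:24–15:29 = 8 h 5 min; less 15 min break → 7 h 50 min
Thu: 11:16–19:37 = 8 h 21 min; less 30 min break → 7 h 51 min
Fri: 06:24–11:04 = 4 h 40 min
Sat: 10:58–18:17 = 7 h 19 min; less 45 min break → 6 h 34 min
Sun: 08:59–13:33 = 4 h 34 min; less 10 min break → 4 h 24 min
Total: 6 h 27 min + 7 h 1 min + 7 h 50 min + 7 h 51 min + 4 h 40 min + 6 h 34 min + 4 h 24 min = 44 h 47 min.

44.78 hours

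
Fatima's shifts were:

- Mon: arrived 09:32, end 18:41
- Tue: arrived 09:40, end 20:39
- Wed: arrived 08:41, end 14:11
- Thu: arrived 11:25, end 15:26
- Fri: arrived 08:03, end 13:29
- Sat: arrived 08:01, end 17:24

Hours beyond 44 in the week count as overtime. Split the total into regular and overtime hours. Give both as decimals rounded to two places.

Mon: 09:32–18:41 = 9 h 9 min
Tue: 09:40–20:39 = 10 h 59 min
Wed: 08:41–14:11 = 5 h 30 min
Thu: 11:25–15:26 = 4 h 1 min
Fri: 08:03–13:29 = 5 h 26 min
Sat: 08:01–17:24 = 9 h 23 min
Total worked: 44 h 28 min = 44.47 h.
Threshold 44 h → overtime 0 h 28 min, regular 44 h 0 min.

Regular 44.00 hours, overtime 0.47 hours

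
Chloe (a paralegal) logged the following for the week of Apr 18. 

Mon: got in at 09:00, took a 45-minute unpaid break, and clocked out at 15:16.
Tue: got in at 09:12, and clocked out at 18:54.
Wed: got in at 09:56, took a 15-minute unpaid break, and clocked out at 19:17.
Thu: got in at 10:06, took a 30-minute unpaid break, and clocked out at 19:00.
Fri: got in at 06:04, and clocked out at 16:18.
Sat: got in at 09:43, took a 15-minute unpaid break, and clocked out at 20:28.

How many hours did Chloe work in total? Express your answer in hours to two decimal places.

Mon: 09:00–15:16 = 6 h 16 min; less 45 min break → 5 h 31 min
Tue: 09:12–18:54 = 9 h 42 min
Wed: 09:56–19:17 = 9 h 21 min; less 15 min break → 9 h 6 min
Thu: 10:06–19:00 = 8 h 54 min; less 30 min break → 8 h 24 min
Fri: 06:04–16:18 = 10 h 14 min
Sat: 09:43–20:28 = 10 h 45 min; less 15 min break → 10 h 30 min
Total: 5 h 31 min + 9 h 42 min + 9 h 6 min + 8 h 24 min + 10 h 14 min + 10 h 30 min = 53 h 27 min.

53.45 hours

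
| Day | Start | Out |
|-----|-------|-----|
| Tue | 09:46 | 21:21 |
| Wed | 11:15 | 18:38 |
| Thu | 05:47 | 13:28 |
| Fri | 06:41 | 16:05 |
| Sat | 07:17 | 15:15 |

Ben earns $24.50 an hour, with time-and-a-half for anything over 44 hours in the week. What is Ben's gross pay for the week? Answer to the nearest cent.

$1078.61

Tue: 09:46–21:21 = 11 h 35 min
Wed: 11:15–18:38 = 7 h 23 min
Thu: 05:47–13:28 = 7 h 41 min
Fri: 06:41–16:05 = 9 h 24 min
Sat: 07:17–15:15 = 7 h 58 min
Total worked: 44 h 1 min = 2641 min.
Regular 44 h 0 min = 2640 min at $24.50/h; overtime 0 h 1 min = 1 min at $36.75/h.
Pay = (2640 × $24.50 + 1 × $36.75) ÷ 60 = $1078.61.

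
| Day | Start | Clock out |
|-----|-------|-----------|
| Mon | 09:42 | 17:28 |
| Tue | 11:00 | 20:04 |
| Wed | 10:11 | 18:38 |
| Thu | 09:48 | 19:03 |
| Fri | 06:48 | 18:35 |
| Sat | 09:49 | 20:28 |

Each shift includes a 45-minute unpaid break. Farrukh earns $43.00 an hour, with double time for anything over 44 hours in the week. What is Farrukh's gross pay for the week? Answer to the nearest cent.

$2620.13

Mon: 09:42–17:28 = 7 h 46 min; less 45 min break → 7 h 1 min
Tue: 11:00–20:04 = 9 h 4 min; less 45 min break → 8 h 19 min
Wed: 10:11–18:38 = 8 h 27 min; less 45 min break → 7 h 42 min
Thu: 09:48–19:03 = 9 h 15 min; less 45 min break → 8 h 30 min
Fri: 06:48–18:35 = 11 h 47 min; less 45 min break → 11 h 2 min
Sat: 09:49–20:28 = 10 h 39 min; less 45 min break → 9 h 54 min
Total worked: 52 h 28 min = 3148 min.
Regular 44 h 0 min = 2640 min at $43.00/h; overtime 8 h 28 min = 508 min at $86.00/h.
Pay = (2640 × $43.00 + 508 × $86.00) ÷ 60 = $2620.13.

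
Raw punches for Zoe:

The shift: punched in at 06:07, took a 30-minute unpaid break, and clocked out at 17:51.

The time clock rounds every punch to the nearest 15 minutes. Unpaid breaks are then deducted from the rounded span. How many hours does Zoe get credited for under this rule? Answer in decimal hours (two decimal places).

11.25 hours

The shift: in 06:07→06:00, out 17:51→17:45; 11 h 45 min − 30 min = 11 h 15 min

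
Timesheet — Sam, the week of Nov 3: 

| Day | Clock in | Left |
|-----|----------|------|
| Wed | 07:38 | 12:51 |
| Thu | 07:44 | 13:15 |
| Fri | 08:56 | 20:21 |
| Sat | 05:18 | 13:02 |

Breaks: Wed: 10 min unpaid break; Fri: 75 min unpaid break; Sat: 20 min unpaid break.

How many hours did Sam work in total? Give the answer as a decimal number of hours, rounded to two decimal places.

Wed: 07:38–12:51 = 5 h 13 min; less 10 min break → 5 h 3 min
Thu: 07:44–13:15 = 5 h 31 min
Fri: 08:56–20:21 = 11 h 25 min; less 75 min break → 10 h 10 min
Sat: 05:18–13:02 = 7 h 44 min; less 20 min break → 7 h 24 min
Total: 5 h 3 min + 5 h 31 min + 10 h 10 min + 7 h 24 min = 28 h 8 min.

28.13 hours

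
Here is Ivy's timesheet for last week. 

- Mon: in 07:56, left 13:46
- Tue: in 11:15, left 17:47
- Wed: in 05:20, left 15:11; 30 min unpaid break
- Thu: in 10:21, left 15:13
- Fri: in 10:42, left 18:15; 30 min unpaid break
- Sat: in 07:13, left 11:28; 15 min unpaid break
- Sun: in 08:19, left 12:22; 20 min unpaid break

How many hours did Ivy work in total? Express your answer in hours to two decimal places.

Mon: 07:56–13:46 = 5 h 50 min
Tue: 11:15–17:47 = 6 h 32 min
Wed: 05:20–15:11 = 9 h 51 min; less 30 min break → 9 h 21 min
Thu: 10:21–15:13 = 4 h 52 min
Fri: 10:42–18:15 = 7 h 33 min; less 30 min break → 7 h 3 min
Sat: 07:13–11:28 = 4 h 15 min; less 15 min break → 4 h 0 min
Sun: 08:19–12:22 = 4 h 3 min; less 20 min break → 3 h 43 min
Total: 5 h 50 min + 6 h 32 min + 9 h 21 min + 4 h 52 min + 7 h 3 min + 4 h 0 min + 3 h 43 min = 41 h 21 min.

41.35 hours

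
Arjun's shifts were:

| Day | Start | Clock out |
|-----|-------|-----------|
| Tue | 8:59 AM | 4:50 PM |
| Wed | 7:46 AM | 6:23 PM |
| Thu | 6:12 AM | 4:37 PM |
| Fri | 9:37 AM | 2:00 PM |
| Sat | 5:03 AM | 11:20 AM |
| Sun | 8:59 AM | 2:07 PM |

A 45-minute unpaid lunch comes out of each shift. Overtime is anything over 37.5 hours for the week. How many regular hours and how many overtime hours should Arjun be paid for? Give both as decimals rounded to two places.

Regular 37.50 hours, overtime 2.68 hours

Tue: 8:59 AM–4:50 PM = 7 h 51 min; less 45 min break → 7 h 6 min
Wed: 7:46 AM–6:23 PM = 10 h 37 min; less 45 min break → 9 h 52 min
Thu: 6:12 AM–4:37 PM = 10 h 25 min; less 45 min break → 9 h 40 min
Fri: 9:37 AM–2:00 PM = 4 h 23 min; less 45 min break → 3 h 38 min
Sat: 5:03 AM–11:20 AM = 6 h 17 min; less 45 min break → 5 h 32 min
Sun: 8:59 AM–2:07 PM = 5 h 8 min; less 45 min break → 4 h 23 min
Total worked: 40 h 11 min = 40.18 h.
Threshold 37.5 h → overtime 2 h 41 min, regular 37 h 30 min.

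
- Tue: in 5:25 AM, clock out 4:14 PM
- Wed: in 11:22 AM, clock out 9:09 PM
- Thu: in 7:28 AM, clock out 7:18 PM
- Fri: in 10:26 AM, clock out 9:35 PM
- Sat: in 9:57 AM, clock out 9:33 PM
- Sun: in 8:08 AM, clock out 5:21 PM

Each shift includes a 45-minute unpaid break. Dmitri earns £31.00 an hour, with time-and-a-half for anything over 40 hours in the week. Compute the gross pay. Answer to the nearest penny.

£2165.35

Tue: 5:25 AM–4:14 PM = 10 h 49 min; less 45 min break → 10 h 4 min
Wed: 11:22 AM–9:09 PM = 9 h 47 min; less 45 min break → 9 h 2 min
Thu: 7:28 AM–7:18 PM = 11 h 50 min; less 45 min break → 11 h 5 min
Fri: 10:26 AM–9:35 PM = 11 h 9 min; less 45 min break → 10 h 24 min
Sat: 9:57 AM–9:33 PM = 11 h 36 min; less 45 min break → 10 h 51 min
Sun: 8:08 AM–5:21 PM = 9 h 13 min; less 45 min break → 8 h 28 min
Total worked: 59 h 54 min = 3594 min.
Regular 40 h 0 min = 2400 min at £31.00/h; overtime 19 h 54 min = 1194 min at £46.50/h.
Pay = (2400 × £31.00 + 1194 × £46.50) ÷ 60 = £2165.35.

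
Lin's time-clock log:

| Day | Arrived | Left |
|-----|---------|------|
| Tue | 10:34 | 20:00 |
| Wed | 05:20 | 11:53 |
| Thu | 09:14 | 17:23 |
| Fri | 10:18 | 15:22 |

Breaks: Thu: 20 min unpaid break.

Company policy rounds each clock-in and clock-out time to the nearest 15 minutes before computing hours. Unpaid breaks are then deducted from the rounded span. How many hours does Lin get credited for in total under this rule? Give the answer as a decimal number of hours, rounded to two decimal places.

Tue: in 10:34→10:30, out 20:00→20:00; 9 h 30 min
Wed: in 05:20→05:15, out 11:53→12:00; 6 h 45 min
Thu: in 09:14→09:15, out 17:23→17:30; 8 h 15 min − 20 min = 7 h 55 min
Fri: in 10:18→10:15, out 15:22→15:15; 5 h 0 min
Total credited: 29 h 10 min.

29.17 hours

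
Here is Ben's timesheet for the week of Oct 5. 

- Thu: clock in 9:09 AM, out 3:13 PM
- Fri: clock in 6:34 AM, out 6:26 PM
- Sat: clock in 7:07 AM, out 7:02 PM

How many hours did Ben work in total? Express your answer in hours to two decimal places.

29.85 hours

Thu: 9:09 AM–3:13 PM = 6 h 4 min
Fri: 6:34 AM–6:26 PM = 11 h 52 min
Sat: 7:07 AM–7:02 PM = 11 h 55 min
Total: 6 h 4 min + 11 h 52 min + 11 h 55 min = 29 h 51 min.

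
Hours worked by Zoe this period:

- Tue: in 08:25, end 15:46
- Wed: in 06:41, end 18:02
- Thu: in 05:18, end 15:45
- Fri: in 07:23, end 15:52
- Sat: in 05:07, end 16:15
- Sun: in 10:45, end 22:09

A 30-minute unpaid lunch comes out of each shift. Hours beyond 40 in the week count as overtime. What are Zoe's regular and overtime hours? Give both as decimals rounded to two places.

Tue: 08:25–15:46 = 7 h 21 min; less 30 min break → 6 h 51 min
Wed: 06:41–18:02 = 11 h 21 min; less 30 min break → 10 h 51 min
Thu: 05:18–15:45 = 10 h 27 min; less 30 min break → 9 h 57 min
Fri: 07:23–15:52 = 8 h 29 min; less 30 min break → 7 h 59 min
Sat: 05:07–16:15 = 11 h 8 min; less 30 min break → 10 h 38 min
Sun: 10:45–22:09 = 11 h 24 min; less 30 min break → 10 h 54 min
Total worked: 57 h 10 min = 57.17 h.
Threshold 40 h → overtime 17 h 10 min, regular 40 h 0 min.

Regular 40.00 hours, overtime 17.17 hours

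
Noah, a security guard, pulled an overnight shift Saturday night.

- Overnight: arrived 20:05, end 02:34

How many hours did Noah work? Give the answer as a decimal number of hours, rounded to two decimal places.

6.48 hours

Overnight: 20:05 → midnight = 3 h 55 min; midnight → 02:34 = 2 h 34 min; span 6 h 29 min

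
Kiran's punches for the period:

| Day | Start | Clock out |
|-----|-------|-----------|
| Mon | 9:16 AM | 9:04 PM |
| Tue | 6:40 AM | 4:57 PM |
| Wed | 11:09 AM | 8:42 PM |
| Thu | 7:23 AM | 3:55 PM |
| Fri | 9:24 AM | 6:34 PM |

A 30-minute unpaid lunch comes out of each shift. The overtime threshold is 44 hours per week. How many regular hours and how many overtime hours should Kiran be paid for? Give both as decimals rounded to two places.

Mon: 9:16 AM–9:04 PM = 11 h 48 min; less 30 min break → 11 h 18 min
Tue: 6:40 AM–4:57 PM = 10 h 17 min; less 30 min break → 9 h 47 min
Wed: 11:09 AM–8:42 PM = 9 h 33 min; less 30 min break → 9 h 3 min
Thu: 7:23 AM–3:55 PM = 8 h 32 min; less 30 min break → 8 h 2 min
Fri: 9:24 AM–6:34 PM = 9 h 10 min; less 30 min break → 8 h 40 min
Total worked: 46 h 50 min = 46.83 h.
Threshold 44 h → overtime 2 h 50 min, regular 44 h 0 min.

Regular 44.00 hours, overtime 2.83 hours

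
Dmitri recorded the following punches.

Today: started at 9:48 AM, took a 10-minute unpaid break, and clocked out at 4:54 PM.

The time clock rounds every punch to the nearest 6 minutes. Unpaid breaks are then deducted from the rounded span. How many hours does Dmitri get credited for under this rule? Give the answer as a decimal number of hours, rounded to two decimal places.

6.93 hours

Today: in 9:48 AM→9:48 AM, out 4:54 PM→4:54 PM; 7 h 6 min − 10 min = 6 h 56 min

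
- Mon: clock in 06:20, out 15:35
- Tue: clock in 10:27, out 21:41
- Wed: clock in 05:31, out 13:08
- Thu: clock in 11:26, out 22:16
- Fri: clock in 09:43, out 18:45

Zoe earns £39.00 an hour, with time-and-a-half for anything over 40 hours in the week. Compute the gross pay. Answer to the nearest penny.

£2026.05

Mon: 06:20–15:35 = 9 h 15 min
Tue: 10:27–21:41 = 11 h 14 min
Wed: 05:31–13:08 = 7 h 37 min
Thu: 11:26–22:16 = 10 h 50 min
Fri: 09:43–18:45 = 9 h 2 min
Total worked: 47 h 58 min = 2878 min.
Regular 40 h 0 min = 2400 min at £39.00/h; overtime 7 h 58 min = 478 min at £58.50/h.
Pay = (2400 × £39.00 + 478 × £58.50) ÷ 60 = £2026.05.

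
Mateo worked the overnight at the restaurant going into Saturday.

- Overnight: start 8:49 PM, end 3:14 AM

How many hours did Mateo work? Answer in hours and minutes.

6 h 25 min

Overnight: 8:49 PM → midnight = 3 h 11 min; midnight → 3:14 AM = 3 h 14 min; span 6 h 25 min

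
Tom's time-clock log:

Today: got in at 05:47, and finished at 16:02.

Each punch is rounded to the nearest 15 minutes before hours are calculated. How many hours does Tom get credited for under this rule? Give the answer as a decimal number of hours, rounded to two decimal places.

Today: in 05:47→05:45, out 16:02→16:00; 10 h 15 min

10.25 hours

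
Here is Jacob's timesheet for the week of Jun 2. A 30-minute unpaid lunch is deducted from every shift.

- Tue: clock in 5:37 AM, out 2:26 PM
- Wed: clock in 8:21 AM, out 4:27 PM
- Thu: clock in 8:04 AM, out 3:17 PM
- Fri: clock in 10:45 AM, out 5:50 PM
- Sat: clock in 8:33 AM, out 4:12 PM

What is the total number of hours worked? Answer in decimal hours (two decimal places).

Tue: 5:37 AM–2:26 PM = 8 h 49 min; less 30 min break → 8 h 19 min
Wed: 8:21 AM–4:27 PM = 8 h 6 min; less 30 min break → 7 h 36 min
Thu: 8:04 AM–3:17 PM = 7 h 13 min; less 30 min break → 6 h 43 min
Fri: 10:45 AM–5:50 PM = 7 h 5 min; less 30 min break → 6 h 35 min
Sat: 8:33 AM–4:12 PM = 7 h 39 min; less 30 min break → 7 h 9 min
Total: 8 h 19 min + 7 h 36 min + 6 h 43 min + 6 h 35 min + 7 h 9 min = 36 h 22 min.

36.37 hours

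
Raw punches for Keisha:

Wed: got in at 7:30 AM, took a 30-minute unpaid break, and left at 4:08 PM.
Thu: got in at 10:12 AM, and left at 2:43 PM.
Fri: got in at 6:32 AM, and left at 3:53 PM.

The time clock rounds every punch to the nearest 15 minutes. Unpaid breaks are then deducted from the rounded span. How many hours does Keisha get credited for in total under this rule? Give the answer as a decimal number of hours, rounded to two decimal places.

22.25 hours

Wed: in 7:30 AM→7:30 AM, out 4:08 PM→4:15 PM; 8 h 45 min − 30 min = 8 h 15 min
Thu: in 10:12 AM→10:15 AM, out 2:43 PM→2:45 PM; 4 h 30 min
Fri: in 6:32 AM→6:30 AM, out 3:53 PM→4:00 PM; 9 h 30 min
Total credited: 22 h 15 min.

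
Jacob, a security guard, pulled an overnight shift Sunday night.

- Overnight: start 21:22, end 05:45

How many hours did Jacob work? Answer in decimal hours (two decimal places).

Overnight: 21:22 → midnight = 2 h 38 min; midnight → 05:45 = 5 h 45 min; span 8 h 23 min

8.38 hours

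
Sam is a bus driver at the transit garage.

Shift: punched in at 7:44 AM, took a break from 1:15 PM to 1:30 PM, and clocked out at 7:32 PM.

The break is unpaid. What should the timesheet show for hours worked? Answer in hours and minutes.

11 h 33 min

Shift: 7:44 AM–7:32 PM = 11 h 48 min; less 15 min break → 11 h 33 min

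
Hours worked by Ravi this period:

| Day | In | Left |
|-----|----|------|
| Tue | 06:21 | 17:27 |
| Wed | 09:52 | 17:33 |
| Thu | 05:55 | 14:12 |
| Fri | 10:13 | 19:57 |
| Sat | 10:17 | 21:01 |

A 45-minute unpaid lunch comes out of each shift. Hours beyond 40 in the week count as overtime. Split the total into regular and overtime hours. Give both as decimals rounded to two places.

Regular 40.00 hours, overtime 3.78 hours

Tue: 06:21–17:27 = 11 h 6 min; less 45 min break → 10 h 21 min
Wed: 09:52–17:33 = 7 h 41 min; less 45 min break → 6 h 56 min
Thu: 05:55–14:12 = 8 h 17 min; less 45 min break → 7 h 32 min
Fri: 10:13–19:57 = 9 h 44 min; less 45 min break → 8 h 59 min
Sat: 10:17–21:01 = 10 h 44 min; less 45 min break → 9 h 59 min
Total worked: 43 h 47 min = 43.78 h.
Threshold 40 h → overtime 3 h 47 min, regular 40 h 0 min.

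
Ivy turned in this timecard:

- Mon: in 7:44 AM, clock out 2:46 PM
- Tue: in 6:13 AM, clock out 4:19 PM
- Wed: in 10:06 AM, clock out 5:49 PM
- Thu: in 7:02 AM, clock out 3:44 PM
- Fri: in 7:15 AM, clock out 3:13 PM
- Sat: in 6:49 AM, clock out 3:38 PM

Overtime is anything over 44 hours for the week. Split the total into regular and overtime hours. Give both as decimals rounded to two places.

Mon: 7:44 AM–2:46 PM = 7 h 2 min
Tue: 6:13 AM–4:19 PM = 10 h 6 min
Wed: 10:06 AM–5:49 PM = 7 h 43 min
Thu: 7:02 AM–3:44 PM = 8 h 42 min
Fri: 7:15 AM–3:13 PM = 7 h 58 min
Sat: 6:49 AM–3:38 PM = 8 h 49 min
Total worked: 50 h 20 min = 50.33 h.
Threshold 44 h → overtime 6 h 20 min, regular 44 h 0 min.

Regular 44.00 hours, overtime 6.33 hours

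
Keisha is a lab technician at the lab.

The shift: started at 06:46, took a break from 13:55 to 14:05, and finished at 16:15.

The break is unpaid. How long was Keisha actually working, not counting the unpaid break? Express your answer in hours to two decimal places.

9.32 hours

The shift: 06:46–16:15 = 9 h 29 min; less 10 min break → 9 h 19 min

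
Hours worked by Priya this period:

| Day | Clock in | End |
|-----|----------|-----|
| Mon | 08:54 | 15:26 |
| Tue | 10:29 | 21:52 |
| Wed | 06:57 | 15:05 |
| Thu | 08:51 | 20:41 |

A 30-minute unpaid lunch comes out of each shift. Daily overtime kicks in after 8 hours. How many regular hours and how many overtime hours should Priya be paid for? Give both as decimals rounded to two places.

Mon: 08:54–15:26 = 6 h 32 min; less 30 min break → 6 h 2 min
Tue: 10:29–21:52 = 11 h 23 min; less 30 min break → 10 h 53 min
Wed: 06:57–15:05 = 8 h 8 min; less 30 min break → 7 h 38 min
Thu: 08:51–20:41 = 11 h 50 min; less 30 min break → 11 h 20 min
Mon reg 6 h 2 min / OT 0 h 0 min; Tue reg 8 h 0 min / OT 2 h 53 min; Wed reg 7 h 38 min / OT 0 h 0 min; Thu reg 8 h 0 min / OT 3 h 20 min.
Totals: regular 29 h 40 min, overtime 6 h 13 min.

Regular 29.67 hours, overtime 6.22 hours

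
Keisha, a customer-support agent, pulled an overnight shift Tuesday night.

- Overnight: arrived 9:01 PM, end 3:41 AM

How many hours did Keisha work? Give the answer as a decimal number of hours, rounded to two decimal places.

6.67 hours

Overnight: 9:01 PM → midnight = 2 h 59 min; midnight → 3:41 AM = 3 h 41 min; span 6 h 40 min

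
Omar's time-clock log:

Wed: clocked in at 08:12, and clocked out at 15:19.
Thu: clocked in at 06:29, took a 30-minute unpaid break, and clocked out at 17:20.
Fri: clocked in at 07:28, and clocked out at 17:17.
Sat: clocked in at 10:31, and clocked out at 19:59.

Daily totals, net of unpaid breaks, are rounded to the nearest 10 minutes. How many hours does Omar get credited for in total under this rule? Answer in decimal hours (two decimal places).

Wed: 08:12–15:19 = 7 h 7 min → rounds to 7 h 10 min
Thu: 06:29–17:20 = 10 h 51 min − 30 min = 10 h 21 min → rounds to 10 h 20 min
Fri: 07:28–17:17 = 9 h 49 min → rounds to 9 h 50 min
Sat: 10:31–19:59 = 9 h 28 min → rounds to 9 h 30 min
Total credited: 36 h 50 min.

36.83 hours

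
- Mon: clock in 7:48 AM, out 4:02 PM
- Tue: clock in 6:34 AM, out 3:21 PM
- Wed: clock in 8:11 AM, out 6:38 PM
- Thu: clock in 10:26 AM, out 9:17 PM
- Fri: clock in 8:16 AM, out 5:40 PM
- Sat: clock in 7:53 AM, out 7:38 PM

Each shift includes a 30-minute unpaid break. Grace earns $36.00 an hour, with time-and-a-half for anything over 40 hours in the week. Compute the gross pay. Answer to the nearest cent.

Mon: 7:48 AM–4:02 PM = 8 h 14 min; less 30 min break → 7 h 44 min
Tue: 6:34 AM–3:21 PM = 8 h 47 min; less 30 min break → 8 h 17 min
Wed: 8:11 AM–6:38 PM = 10 h 27 min; less 30 min break → 9 h 57 min
Thu: 10:26 AM–9:17 PM = 10 h 51 min; less 30 min break → 10 h 21 min
Fri: 8:16 AM–5:40 PM = 9 h 24 min; less 30 min break → 8 h 54 min
Sat: 7:53 AM–7:38 PM = 11 h 45 min; less 30 min break → 11 h 15 min
Total worked: 56 h 28 min = 3388 min.
Regular 40 h 0 min = 2400 min at $36.00/h; overtime 16 h 28 min = 988 min at $54.00/h.
Pay = (2400 × $36.00 + 988 × $54.00) ÷ 60 = $2329.20.

$2329.20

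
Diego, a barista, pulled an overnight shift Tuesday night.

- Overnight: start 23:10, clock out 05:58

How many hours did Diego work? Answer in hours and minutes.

6 h 48 min

Overnight: 23:10 → midnight = 0 h 50 min; midnight → 05:58 = 5 h 58 min; span 6 h 48 min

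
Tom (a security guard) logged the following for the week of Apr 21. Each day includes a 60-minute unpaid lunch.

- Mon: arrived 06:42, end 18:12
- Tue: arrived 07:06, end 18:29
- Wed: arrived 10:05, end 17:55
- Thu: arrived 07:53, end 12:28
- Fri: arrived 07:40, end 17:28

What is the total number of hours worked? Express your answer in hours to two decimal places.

40.10 hours

Mon: 06:42–18:12 = 11 h 30 min; less 60 min break → 10 h 30 min
Tue: 07:06–18:29 = 11 h 23 min; less 60 min break → 10 h 23 min
Wed: 10:05–17:55 = 7 h 50 min; less 60 min break → 6 h 50 min
Thu: 07:53–12:28 = 4 h 35 min; less 60 min break → 3 h 35 min
Fri: 07:40–17:28 = 9 h 48 min; less 60 min break → 8 h 48 min
Total: 10 h 30 min + 10 h 23 min + 6 h 50 min + 3 h 35 min + 8 h 48 min = 40 h 6 min.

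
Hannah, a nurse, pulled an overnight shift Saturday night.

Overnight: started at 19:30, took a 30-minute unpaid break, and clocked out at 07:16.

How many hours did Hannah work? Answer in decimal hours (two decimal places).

11.27 hours

Overnight: 19:30 → midnight = 4 h 30 min; midnight → 07:16 = 7 h 16 min; span 11 h 46 min; less 30 min break → 11 h 16 min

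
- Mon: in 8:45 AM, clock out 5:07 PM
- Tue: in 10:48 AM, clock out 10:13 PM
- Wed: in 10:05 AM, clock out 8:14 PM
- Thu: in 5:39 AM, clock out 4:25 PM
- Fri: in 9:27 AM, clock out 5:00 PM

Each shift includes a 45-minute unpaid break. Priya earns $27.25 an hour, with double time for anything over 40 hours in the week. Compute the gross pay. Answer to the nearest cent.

Mon: 8:45 AM–5:07 PM = 8 h 22 min; less 45 min break → 7 h 37 min
Tue: 10:48 AM–10:13 PM = 11 h 25 min; less 45 min break → 10 h 40 min
Wed: 10:05 AM–8:14 PM = 10 h 9 min; less 45 min break → 9 h 24 min
Thu: 5:39 AM–4:25 PM = 10 h 46 min; less 45 min break → 10 h 1 min
Fri: 9:27 AM–5:00 PM = 7 h 33 min; less 45 min break → 6 h 48 min
Total worked: 44 h 30 min = 2670 min.
Regular 40 h 0 min = 2400 min at $27.25/h; overtime 4 h 30 min = 270 min at $54.50/h.
Pay = (2400 × $27.25 + 270 × $54.50) ÷ 60 = $1335.25.

$1335.25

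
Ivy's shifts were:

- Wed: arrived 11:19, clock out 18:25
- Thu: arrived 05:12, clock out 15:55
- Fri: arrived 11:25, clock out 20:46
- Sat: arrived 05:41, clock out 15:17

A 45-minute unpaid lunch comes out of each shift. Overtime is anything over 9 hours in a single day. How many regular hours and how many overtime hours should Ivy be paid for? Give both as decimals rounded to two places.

Wed: 11:19–18:25 = 7 h 6 min; less 45 min break → 6 h 21 min
Thu: 05:12–15:55 = 10 h 43 min; less 45 min break → 9 h 58 min
Fri: 11:25–20:46 = 9 h 21 min; less 45 min break → 8 h 36 min
Sat: 05:41–15:17 = 9 h 36 min; less 45 min break → 8 h 51 min
Wed reg 6 h 21 min / OT 0 h 0 min; Thu reg 9 h 0 min / OT 0 h 58 min; Fri reg 8 h 36 min / OT 0 h 0 min; Sat reg 8 h 51 min / OT 0 h 0 min.
Totals: regular 32 h 48 min, overtime 0 h 58 min.

Regular 32.80 hours, overtime 0.97 hours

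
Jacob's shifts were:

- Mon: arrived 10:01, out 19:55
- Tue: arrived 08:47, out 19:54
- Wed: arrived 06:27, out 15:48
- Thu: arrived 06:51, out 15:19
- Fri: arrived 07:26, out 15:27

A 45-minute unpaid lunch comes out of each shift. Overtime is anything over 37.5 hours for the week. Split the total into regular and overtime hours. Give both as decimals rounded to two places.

Regular 37.50 hours, overtime 5.60 hours

Mon: 10:01–19:55 = 9 h 54 min; less 45 min break → 9 h 9 min
Tue: 08:47–19:54 = 11 h 7 min; less 45 min break → 10 h 22 min
Wed: 06:27–15:48 = 9 h 21 min; less 45 min break → 8 h 36 min
Thu: 06:51–15:19 = 8 h 28 min; less 45 min break → 7 h 43 min
Fri: 07:26–15:27 = 8 h 1 min; less 45 min break → 7 h 16 min
Total worked: 43 h 6 min = 43.10 h.
Threshold 37.5 h → overtime 5 h 36 min, regular 37 h 30 min.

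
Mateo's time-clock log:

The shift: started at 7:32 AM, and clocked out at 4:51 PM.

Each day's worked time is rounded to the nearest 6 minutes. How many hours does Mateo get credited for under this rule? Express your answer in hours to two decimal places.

9.30 hours

The shift: 7:32 AM–4:51 PM = 9 h 19 min → rounds to 9 h 18 min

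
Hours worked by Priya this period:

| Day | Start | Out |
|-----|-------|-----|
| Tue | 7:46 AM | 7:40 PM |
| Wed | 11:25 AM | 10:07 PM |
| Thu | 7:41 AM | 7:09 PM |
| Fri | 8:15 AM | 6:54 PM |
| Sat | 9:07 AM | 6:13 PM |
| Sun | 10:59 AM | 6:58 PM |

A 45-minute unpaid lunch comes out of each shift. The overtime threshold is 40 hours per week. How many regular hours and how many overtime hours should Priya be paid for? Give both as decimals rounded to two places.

Regular 40.00 hours, overtime 17.30 hours

Tue: 7:46 AM–7:40 PM = 11 h 54 min; less 45 min break → 11 h 9 min
Wed: 11:25 AM–10:07 PM = 10 h 42 min; less 45 min break → 9 h 57 min
Thu: 7:41 AM–7:09 PM = 11 h 28 min; less 45 min break → 10 h 43 min
Fri: 8:15 AM–6:54 PM = 10 h 39 min; less 45 min break → 9 h 54 min
Sat: 9:07 AM–6:13 PM = 9 h 6 min; less 45 min break → 8 h 21 min
Sun: 10:59 AM–6:58 PM = 7 h 59 min; less 45 min break → 7 h 14 min
Total worked: 57 h 18 min = 57.30 h.
Threshold 40 h → overtime 17 h 18 min, regular 40 h 0 min.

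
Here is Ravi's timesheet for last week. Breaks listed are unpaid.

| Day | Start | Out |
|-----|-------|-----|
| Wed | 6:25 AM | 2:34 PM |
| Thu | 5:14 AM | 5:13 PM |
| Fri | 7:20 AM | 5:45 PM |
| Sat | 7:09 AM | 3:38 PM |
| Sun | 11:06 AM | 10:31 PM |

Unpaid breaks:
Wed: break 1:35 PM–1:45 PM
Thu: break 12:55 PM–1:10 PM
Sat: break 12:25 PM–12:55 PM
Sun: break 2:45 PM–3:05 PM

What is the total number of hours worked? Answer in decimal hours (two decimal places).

Wed: 6:25 AM–2:34 PM = 8 h 9 min; less 10 min break → 7 h 59 min
Thu: 5:14 AM–5:13 PM = 11 h 59 min; less 15 min break → 11 h 44 min
Fri: 7:20 AM–5:45 PM = 10 h 25 min
Sat: 7:09 AM–3:38 PM = 8 h 29 min; less 30 min break → 7 h 59 min
Sun: 11:06 AM–10:31 PM = 11 h 25 min; less 20 min break → 11 h 5 min
Total: 7 h 59 min + 11 h 44 min + 10 h 25 min + 7 h 59 min + 11 h 5 min = 49 h 12 min.

49.20 hours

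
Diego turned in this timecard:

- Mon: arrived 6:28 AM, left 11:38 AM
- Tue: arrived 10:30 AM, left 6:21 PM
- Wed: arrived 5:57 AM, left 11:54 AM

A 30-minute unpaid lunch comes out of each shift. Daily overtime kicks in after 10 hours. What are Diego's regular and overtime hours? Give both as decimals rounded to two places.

Mon: 6:28 AM–11:38 AM = 5 h 10 min; less 30 min break → 4 h 40 min
Tue: 10:30 AM–6:21 PM = 7 h 51 min; less 30 min break → 7 h 21 min
Wed: 5:57 AM–11:54 AM = 5 h 57 min; less 30 min break → 5 h 27 min
Mon reg 4 h 40 min / OT 0 h 0 min; Tue reg 7 h 21 min / OT 0 h 0 min; Wed reg 5 h 27 min / OT 0 h 0 min.
Totals: regular 17 h 28 min, overtime 0 h 0 min.

Regular 17.47 hours, overtime 0.00 hours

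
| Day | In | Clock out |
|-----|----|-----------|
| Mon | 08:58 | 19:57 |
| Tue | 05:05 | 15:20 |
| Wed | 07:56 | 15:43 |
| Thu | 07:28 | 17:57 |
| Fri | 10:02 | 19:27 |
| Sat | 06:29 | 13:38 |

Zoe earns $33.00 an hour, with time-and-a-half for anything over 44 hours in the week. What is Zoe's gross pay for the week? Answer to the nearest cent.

Mon: 08:58–19:57 = 10 h 59 min
Tue: 05:05–15:20 = 10 h 15 min
Wed: 07:56–15:43 = 7 h 47 min
Thu: 07:28–17:57 = 10 h 29 min
Fri: 10:02–19:27 = 9 h 25 min
Sat: 06:29–13:38 = 7 h 9 min
Total worked: 56 h 4 min = 3364 min.
Regular 44 h 0 min = 2640 min at $33.00/h; overtime 12 h 4 min = 724 min at $49.50/h.
Pay = (2640 × $33.00 + 724 × $49.50) ÷ 60 = $2049.30.

$2049.30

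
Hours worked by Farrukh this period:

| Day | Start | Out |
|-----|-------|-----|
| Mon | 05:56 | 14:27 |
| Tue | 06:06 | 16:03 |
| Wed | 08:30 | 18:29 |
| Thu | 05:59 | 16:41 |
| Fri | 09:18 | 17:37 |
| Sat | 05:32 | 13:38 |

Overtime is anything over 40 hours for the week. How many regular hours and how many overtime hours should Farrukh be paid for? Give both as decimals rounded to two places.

Mon: 05:56–14:27 = 8 h 31 min
Tue: 06:06–16:03 = 9 h 57 min
Wed: 08:30–18:29 = 9 h 59 min
Thu: 05:59–16:41 = 10 h 42 min
Fri: 09:18–17:37 = 8 h 19 min
Sat: 05:32–13:38 = 8 h 6 min
Total worked: 55 h 34 min = 55.57 h.
Threshold 40 h → overtime 15 h 34 min, regular 40 h 0 min.

Regular 40.00 hours, overtime 15.57 hours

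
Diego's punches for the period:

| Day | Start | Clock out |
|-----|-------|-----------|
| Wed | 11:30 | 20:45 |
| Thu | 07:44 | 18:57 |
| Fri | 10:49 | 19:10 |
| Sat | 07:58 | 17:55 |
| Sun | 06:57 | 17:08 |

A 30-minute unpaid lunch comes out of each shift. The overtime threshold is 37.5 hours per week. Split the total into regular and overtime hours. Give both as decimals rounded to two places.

Regular 37.50 hours, overtime 8.95 hours

Wed: 11:30–20:45 = 9 h 15 min; less 30 min break → 8 h 45 min
Thu: 07:44–18:57 = 11 h 13 min; less 30 min break → 10 h 43 min
Fri: 10:49–19:10 = 8 h 21 min; less 30 min break → 7 h 51 min
Sat: 07:58–17:55 = 9 h 57 min; less 30 min break → 9 h 27 min
Sun: 06:57–17:08 = 10 h 11 min; less 30 min break → 9 h 41 min
Total worked: 46 h 27 min = 46.45 h.
Threshold 37.5 h → overtime 8 h 57 min, regular 37 h 30 min.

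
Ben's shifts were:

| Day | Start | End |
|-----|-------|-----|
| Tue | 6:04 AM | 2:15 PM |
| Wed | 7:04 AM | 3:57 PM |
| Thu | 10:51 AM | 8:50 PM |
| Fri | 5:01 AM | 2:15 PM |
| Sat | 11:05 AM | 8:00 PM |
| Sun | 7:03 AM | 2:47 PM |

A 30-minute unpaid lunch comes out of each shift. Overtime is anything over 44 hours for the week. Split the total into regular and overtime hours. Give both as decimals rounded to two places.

Regular 44.00 hours, overtime 5.93 hours

Tue: 6:04 AM–2:15 PM = 8 h 11 min; less 30 min break → 7 h 41 min
Wed: 7:04 AM–3:57 PM = 8 h 53 min; less 30 min break → 8 h 23 min
Thu: 10:51 AM–8:50 PM = 9 h 59 min; less 30 min break → 9 h 29 min
Fri: 5:01 AM–2:15 PM = 9 h 14 min; less 30 min break → 8 h 44 min
Sat: 11:05 AM–8:00 PM = 8 h 55 min; less 30 min break → 8 h 25 min
Sun: 7:03 AM–2:47 PM = 7 h 44 min; less 30 min break → 7 h 14 min
Total worked: 49 h 56 min = 49.93 h.
Threshold 44 h → overtime 5 h 56 min, regular 44 h 0 min.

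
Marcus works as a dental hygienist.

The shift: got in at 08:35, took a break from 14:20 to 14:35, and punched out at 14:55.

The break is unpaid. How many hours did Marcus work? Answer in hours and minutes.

The shift: 08:35–14:55 = 6 h 20 min; less 15 min break → 6 h 5 min

6 h 5 min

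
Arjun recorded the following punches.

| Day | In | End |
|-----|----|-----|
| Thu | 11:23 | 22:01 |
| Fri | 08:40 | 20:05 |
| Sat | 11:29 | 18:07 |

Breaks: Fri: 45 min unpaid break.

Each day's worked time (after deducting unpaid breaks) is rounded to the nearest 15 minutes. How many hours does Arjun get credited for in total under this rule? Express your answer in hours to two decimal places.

Thu: 11:23–22:01 = 10 h 38 min → rounds to 10 h 45 min
Fri: 08:40–20:05 = 11 h 25 min − 45 min = 10 h 40 min → rounds to 10 h 45 min
Sat: 11:29–18:07 = 6 h 38 min → rounds to 6 h 45 min
Total credited: 28 h 15 min.

28.25 hours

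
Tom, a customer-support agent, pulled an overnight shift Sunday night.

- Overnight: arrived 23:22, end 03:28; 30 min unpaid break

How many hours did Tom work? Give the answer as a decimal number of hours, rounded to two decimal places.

Overnight: 23:22 → midnight = 0 h 38 min; midnight → 03:28 = 3 h 28 min; span 4 h 6 min; less 30 min break → 3 h 36 min

3.60 hours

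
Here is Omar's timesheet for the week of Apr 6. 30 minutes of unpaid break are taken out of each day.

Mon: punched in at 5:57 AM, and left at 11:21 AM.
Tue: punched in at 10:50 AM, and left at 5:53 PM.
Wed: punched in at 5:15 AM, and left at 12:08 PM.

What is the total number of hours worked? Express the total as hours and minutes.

17 h 50 min

Mon: 5:57 AM–11:21 AM = 5 h 24 min; less 30 min break → 4 h 54 min
Tue: 10:50 AM–5:53 PM = 7 h 3 min; less 30 min break → 6 h 33 min
Wed: 5:15 AM–12:08 PM = 6 h 53 min; less 30 min break → 6 h 23 min
Total: 4 h 54 min + 6 h 33 min + 6 h 23 min = 17 h 50 min.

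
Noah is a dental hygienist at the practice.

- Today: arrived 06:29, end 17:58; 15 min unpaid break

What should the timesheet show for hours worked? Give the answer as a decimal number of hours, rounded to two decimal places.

11.23 hours

Today: 06:29–17:58 = 11 h 29 min; less 15 min break → 11 h 14 min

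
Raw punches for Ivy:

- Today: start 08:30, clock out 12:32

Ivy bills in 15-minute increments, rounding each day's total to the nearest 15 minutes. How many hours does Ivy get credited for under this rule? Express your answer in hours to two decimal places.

4.00 hours

Today: 08:30–12:32 = 4 h 2 min → rounds to 4 h 0 min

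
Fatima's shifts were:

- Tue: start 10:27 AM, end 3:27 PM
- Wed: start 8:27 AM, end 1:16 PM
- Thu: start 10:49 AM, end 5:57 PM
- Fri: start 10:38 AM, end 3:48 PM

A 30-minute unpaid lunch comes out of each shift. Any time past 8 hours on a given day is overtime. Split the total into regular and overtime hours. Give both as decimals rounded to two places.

Tue: 10:27 AM–3:27 PM = 5 h 0 min; less 30 min break → 4 h 30 min
Wed: 8:27 AM–1:16 PM = 4 h 49 min; less 30 min break → 4 h 19 min
Thu: 10:49 AM–5:57 PM = 7 h 8 min; less 30 min break → 6 h 38 min
Fri: 10:38 AM–3:48 PM = 5 h 10 min; less 30 min break → 4 h 40 min
Tue reg 4 h 30 min / OT 0 h 0 min; Wed reg 4 h 19 min / OT 0 h 0 min; Thu reg 6 h 38 min / OT 0 h 0 min; Fri reg 4 h 40 min / OT 0 h 0 min.
Totals: regular 20 h 7 min, overtime 0 h 0 min.

Regular 20.12 hours, overtime 0.00 hours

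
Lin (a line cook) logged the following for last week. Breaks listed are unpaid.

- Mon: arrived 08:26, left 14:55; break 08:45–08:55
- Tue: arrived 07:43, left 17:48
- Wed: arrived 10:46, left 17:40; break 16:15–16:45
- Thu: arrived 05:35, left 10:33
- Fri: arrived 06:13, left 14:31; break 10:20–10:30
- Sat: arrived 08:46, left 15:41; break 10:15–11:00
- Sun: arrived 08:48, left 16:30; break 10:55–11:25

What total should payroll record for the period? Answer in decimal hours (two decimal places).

49.27 hours

Mon: 08:26–14:55 = 6 h 29 min; less 10 min break → 6 h 19 min
Tue: 07:43–17:48 = 10 h 5 min
Wed: 10:46–17:40 = 6 h 54 min; less 30 min break → 6 h 24 min
Thu: 05:35–10:33 = 4 h 58 min
Fri: 06:13–14:31 = 8 h 18 min; less 10 min break → 8 h 8 min
Sat: 08:46–15:41 = 6 h 55 min; less 45 min break → 6 h 10 min
Sun: 08:48–16:30 = 7 h 42 min; less 30 min break → 7 h 12 min
Total: 6 h 19 min + 10 h 5 min + 6 h 24 min + 4 h 58 min + 8 h 8 min + 6 h 10 min + 7 h 12 min = 49 h 16 min.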